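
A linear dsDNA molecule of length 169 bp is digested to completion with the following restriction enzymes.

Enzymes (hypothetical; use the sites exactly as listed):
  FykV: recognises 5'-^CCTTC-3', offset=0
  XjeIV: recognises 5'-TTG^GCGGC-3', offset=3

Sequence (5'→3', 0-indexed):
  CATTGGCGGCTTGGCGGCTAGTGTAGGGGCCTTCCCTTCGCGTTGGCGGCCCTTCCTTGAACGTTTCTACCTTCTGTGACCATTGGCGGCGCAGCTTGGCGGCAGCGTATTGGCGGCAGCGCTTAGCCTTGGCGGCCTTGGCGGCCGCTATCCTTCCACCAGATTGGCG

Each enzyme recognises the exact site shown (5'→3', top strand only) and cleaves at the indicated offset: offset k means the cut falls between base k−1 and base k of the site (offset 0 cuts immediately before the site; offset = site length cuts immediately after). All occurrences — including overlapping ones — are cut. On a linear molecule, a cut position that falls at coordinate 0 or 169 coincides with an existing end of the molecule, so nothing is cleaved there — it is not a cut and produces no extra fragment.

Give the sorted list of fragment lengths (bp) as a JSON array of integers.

Site scan:
  FykV (CCTTC, off=0): starts [29, 34, 50, 69, 151] → cuts [29, 34, 50, 69, 151]
  XjeIV (TTGGCGGC, off=3): starts [2, 10, 42, 82, 95, 109, 128, 137] → cuts [5, 13, 45, 85, 98, 112, 131, 140]

All cut coordinates (distinct, sorted): [5, 13, 29, 34, 45, 50, 69, 85, 98, 112, 131, 140, 151]

Fragment lengths:
  [0,5): 5 bp
  [5,13): 8 bp
  [13,29): 16 bp
  [29,34): 5 bp
  [34,45): 11 bp
  [45,50): 5 bp
  [50,69): 19 bp
  [69,85): 16 bp
  [85,98): 13 bp
  [98,112): 14 bp
  [112,131): 19 bp
  [131,140): 9 bp
  [140,151): 11 bp
  [151,169): 18 bp

[5,5,5,8,9,11,11,13,14,16,16,18,19,19]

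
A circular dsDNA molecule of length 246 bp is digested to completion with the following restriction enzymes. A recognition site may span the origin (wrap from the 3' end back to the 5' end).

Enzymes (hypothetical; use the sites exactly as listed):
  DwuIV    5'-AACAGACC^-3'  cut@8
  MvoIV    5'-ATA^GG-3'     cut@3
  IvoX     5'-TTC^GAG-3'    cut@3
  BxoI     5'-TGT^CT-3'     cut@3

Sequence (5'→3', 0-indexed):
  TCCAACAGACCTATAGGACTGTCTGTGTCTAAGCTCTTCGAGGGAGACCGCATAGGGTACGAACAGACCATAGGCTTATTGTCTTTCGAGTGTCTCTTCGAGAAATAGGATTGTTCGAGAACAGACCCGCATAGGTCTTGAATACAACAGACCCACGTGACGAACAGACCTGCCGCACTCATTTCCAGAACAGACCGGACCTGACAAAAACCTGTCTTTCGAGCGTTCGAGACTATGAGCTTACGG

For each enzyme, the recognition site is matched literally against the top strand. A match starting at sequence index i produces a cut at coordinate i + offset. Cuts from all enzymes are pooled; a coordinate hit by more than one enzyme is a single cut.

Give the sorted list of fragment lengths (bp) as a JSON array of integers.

[3,4,5,5,6,6,6,6,7,8,8,9,10,11,11,15,15,17,19,20,26,29]

Scan for sites:
  DwuIV AACAGACC/8: at [3, 61, 119, 145, 162, 188] ⇒ [11, 69, 127, 153, 170, 196]
  MvoIV ATAGG/3: at [12, 51, 69, 104, 130] ⇒ [15, 54, 72, 107, 133]
  IvoX TTCGAG/3: at [36, 84, 96, 113, 217, 225] ⇒ [39, 87, 99, 116, 220, 228]
  BxoI TGTCT/3: at [19, 25, 79, 90, 212] ⇒ [22, 28, 82, 93, 215]

All cut coordinates (distinct, sorted): [11, 15, 22, 28, 39, 54, 69, 72, 82, 87, 93, 99, 107, 116, 127, 133, 153, 170, 196, 215, 220, 228]

Fragment lengths:
  11→15: 4 bp
  15→22: 7 bp
  22→28: 6 bp
  28→39: 11 bp
  39→54: 15 bp
  54→69: 15 bp
  69→72: 3 bp
  72→82: 10 bp
  82→87: 5 bp
  87→93: 6 bp
  93→99: 6 bp
  99→107: 8 bp
  107→116: 9 bp
  116→127: 11 bp
  127→133: 6 bp
  133→153: 20 bp
  153→170: 17 bp
  170→196: 26 bp
  196→215: 19 bp
  215→220: 5 bp
  220→228: 8 bp
  228→11 (wrap): 246-228+11 = 29 bp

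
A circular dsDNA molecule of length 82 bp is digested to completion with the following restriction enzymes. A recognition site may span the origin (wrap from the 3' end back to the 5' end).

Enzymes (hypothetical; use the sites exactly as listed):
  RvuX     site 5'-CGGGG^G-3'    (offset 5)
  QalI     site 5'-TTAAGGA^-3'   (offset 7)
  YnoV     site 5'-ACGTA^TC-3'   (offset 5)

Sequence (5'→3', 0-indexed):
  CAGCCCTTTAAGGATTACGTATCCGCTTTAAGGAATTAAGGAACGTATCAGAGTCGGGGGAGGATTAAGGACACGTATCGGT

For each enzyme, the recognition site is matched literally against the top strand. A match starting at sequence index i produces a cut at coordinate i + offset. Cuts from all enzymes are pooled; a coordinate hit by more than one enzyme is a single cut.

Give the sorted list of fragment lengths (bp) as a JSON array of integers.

[5,6,7,8,12,12,13,19]

Scan for sites:
  RvuX CGGGGG/5: at [54] ⇒ [59]
  QalI TTAAGGA/7: at [7, 27, 35, 64] ⇒ [14, 34, 42, 71]
  YnoV ACGTATC/5: at [16, 42, 72] ⇒ [21, 47, 77]

All cut coordinates (distinct, sorted): [14, 21, 34, 42, 47, 59, 71, 77]

Fragment lengths:
  14→21: 7 bp
  21→34: 13 bp
  34→42: 8 bp
  42→47: 5 bp
  47→59: 12 bp
  59→71: 12 bp
  71→77: 6 bp
  77→14 (wrap): 82-77+14 = 19 bp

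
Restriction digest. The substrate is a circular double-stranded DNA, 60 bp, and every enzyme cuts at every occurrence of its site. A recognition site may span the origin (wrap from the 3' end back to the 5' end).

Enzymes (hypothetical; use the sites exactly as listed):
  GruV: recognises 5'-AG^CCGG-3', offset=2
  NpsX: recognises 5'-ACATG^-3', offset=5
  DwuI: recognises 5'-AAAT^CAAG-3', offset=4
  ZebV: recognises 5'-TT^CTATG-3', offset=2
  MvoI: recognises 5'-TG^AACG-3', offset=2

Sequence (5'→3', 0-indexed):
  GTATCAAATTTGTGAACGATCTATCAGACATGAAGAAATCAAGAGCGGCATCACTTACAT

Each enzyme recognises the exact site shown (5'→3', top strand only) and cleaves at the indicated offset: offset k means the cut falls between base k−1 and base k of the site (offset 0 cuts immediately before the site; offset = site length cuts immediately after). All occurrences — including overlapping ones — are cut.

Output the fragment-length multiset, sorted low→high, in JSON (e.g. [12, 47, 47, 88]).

[7,13,18,22]

Scan for sites:
  GruV (AGCCGG, off=2): no sites
  NpsX (ACATG, off=5): starts [27, 56] → cuts [1, 32]
  DwuI (AAATCAAG, off=4): starts [35] → cuts [39]
  ZebV (TTCTATG, off=2): no sites
  MvoI (TGAACG, off=2): starts [12] → cuts [14]

All cut coordinates (distinct, sorted): [1, 14, 32, 39]

Fragments:
  1→14: 13 bp
  14→32: 18 bp
  32→39: 7 bp
  39→1 (wrap): 60-39+1 = 22 bp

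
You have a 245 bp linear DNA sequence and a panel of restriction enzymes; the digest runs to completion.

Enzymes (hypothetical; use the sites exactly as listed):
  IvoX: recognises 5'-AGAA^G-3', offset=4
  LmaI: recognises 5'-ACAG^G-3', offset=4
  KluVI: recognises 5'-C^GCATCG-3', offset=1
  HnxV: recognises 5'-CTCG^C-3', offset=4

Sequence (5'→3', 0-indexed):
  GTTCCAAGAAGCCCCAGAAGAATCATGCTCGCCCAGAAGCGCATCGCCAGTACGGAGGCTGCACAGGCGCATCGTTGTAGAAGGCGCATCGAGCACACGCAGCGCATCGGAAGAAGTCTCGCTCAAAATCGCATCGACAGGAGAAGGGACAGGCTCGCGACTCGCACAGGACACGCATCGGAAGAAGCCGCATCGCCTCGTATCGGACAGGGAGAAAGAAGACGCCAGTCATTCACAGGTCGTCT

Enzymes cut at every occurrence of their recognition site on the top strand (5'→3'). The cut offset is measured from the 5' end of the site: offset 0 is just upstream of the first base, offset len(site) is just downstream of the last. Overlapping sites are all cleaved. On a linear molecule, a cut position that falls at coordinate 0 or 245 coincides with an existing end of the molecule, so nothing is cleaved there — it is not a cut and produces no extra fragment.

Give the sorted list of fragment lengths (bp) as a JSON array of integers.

[2,2,3,3,5,5,5,5,6,7,7,7,7,9,9,10,10,10,12,12,12,14,18,18,21,26]

Scan for sites:
  IvoX (AGAAG, off=4): starts [6, 15, 34, 78, 111, 141, 182, 216] → cuts [10, 19, 38, 82, 115, 145, 186, 220]
  LmaI (ACAGG, off=4): starts [62, 136, 148, 165, 206, 234] → cuts [66, 140, 152, 169, 210, 238]
  KluVI (CGCATCG, off=1): starts [39, 67, 84, 102, 129, 173, 188] → cuts [40, 68, 85, 103, 130, 174, 189]
  HnxV (CTCGC, off=4): starts [27, 117, 153, 160] → cuts [31, 121, 157, 164]

All cut coordinates (distinct, sorted): [10, 19, 31, 38, 40, 66, 68, 82, 85, 103, 115, 121, 130, 140, 145, 152, 157, 164, 169, 174, 186, 189, 210, 220, 238]

Fragments:
  [0,10): 10 bp
  [10,19): 9 bp
  [19,31): 12 bp
  [31,38): 7 bp
  [38,40): 2 bp
  [40,66): 26 bp
  [66,68): 2 bp
  [68,82): 14 bp
  [82,85): 3 bp
  [85,103): 18 bp
  [103,115): 12 bp
  [115,121): 6 bp
  [121,130): 9 bp
  [130,140): 10 bp
  [140,145): 5 bp
  [145,152): 7 bp
  [152,157): 5 bp
  [157,164): 7 bp
  [164,169): 5 bp
  [169,174): 5 bp
  [174,186): 12 bp
  [186,189): 3 bp
  [189,210): 21 bp
  [210,220): 10 bp
  [220,238): 18 bp
  [238,245): 7 bp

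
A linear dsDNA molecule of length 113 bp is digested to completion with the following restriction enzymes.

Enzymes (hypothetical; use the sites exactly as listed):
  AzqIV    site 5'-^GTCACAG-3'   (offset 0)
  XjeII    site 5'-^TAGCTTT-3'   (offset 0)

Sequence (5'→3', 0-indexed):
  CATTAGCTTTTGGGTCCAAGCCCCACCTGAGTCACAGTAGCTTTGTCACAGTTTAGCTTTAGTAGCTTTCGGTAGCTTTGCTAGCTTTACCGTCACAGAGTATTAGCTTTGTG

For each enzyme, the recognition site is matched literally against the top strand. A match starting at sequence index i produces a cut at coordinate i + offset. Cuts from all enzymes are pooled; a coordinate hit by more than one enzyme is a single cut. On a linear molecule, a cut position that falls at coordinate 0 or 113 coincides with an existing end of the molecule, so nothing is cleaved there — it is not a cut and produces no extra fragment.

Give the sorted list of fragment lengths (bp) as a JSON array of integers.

Site scan:
  AzqIV (GTCACAG, off=0): starts [30, 44, 91] → cuts [30, 44, 91]
  XjeII (TAGCTTT, off=0): starts [3, 37, 53, 62, 72, 81, 103] → cuts [3, 37, 53, 62, 72, 81, 103]

Pooled cuts: [3, 30, 37, 44, 53, 62, 72, 81, 91, 103]

Fragment lengths:
  [0,3): 3 bp
  [3,30): 27 bp
  [30,37): 7 bp
  [37,44): 7 bp
  [44,53): 9 bp
  [53,62): 9 bp
  [62,72): 10 bp
  [72,81): 9 bp
  [81,91): 10 bp
  [91,103): 12 bp
  [103,113): 10 bp

[3,7,7,9,9,9,10,10,10,12,27]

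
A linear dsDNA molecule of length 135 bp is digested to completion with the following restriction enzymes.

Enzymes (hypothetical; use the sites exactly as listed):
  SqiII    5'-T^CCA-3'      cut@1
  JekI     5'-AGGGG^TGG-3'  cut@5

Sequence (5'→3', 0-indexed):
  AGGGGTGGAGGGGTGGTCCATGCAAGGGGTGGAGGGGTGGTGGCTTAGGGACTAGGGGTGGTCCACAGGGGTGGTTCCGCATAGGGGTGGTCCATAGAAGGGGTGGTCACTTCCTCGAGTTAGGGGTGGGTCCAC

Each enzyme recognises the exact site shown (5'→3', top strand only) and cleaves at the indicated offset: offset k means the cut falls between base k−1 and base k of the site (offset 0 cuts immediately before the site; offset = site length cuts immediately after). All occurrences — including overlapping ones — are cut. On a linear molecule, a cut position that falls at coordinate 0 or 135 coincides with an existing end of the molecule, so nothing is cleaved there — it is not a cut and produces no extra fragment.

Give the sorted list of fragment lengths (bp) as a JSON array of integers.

Per-enzyme occurrences:
  SqiII TCCA/1: at [16, 61, 90, 130] ⇒ [17, 62, 91, 131]
  JekI AGGGGTGG/5: at [0, 8, 24, 32, 53, 66, 82, 98, 121] ⇒ [5, 13, 29, 37, 58, 71, 87, 103, 126]

Pooled cuts: [5, 13, 17, 29, 37, 58, 62, 71, 87, 91, 103, 126, 131]

Fragments:
  [0,5): 5 bp
  [5,13): 8 bp
  [13,17): 4 bp
  [17,29): 12 bp
  [29,37): 8 bp
  [37,58): 21 bp
  [58,62): 4 bp
  [62,71): 9 bp
  [71,87): 16 bp
  [87,91): 4 bp
  [91,103): 12 bp
  [103,126): 23 bp
  [126,131): 5 bp
  [131,135): 4 bp

[4,4,4,4,5,5,8,8,9,12,12,16,21,23]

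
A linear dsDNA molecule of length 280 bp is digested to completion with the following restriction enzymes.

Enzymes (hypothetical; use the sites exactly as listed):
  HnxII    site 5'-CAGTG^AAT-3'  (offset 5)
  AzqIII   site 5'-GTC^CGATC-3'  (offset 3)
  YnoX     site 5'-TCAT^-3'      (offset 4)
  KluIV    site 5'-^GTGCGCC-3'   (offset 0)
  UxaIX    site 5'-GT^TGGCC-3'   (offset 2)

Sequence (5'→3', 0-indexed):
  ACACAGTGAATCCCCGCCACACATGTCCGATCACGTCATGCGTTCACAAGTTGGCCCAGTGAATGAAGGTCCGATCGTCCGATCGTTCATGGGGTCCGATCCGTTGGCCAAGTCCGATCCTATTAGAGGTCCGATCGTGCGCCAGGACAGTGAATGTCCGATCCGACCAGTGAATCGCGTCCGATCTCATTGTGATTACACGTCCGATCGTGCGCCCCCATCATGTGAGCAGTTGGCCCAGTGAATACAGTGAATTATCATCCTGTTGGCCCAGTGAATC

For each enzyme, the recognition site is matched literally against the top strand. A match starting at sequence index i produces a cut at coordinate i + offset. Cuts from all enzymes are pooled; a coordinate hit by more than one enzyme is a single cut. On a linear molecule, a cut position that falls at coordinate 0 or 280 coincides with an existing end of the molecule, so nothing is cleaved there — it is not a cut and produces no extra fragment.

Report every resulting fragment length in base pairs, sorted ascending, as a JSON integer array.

Site scan:
  HnxII (CAGTGAAT, off=5): starts [3, 56, 147, 167, 238, 247, 271] → cuts [8, 61, 152, 172, 243, 252, 276]
  AzqIII (GTCCGATC, off=3): starts [24, 68, 76, 93, 111, 128, 155, 178, 201] → cuts [27, 71, 79, 96, 114, 131, 158, 181, 204]
  YnoX (TCAT, off=4): starts [35, 86, 186, 220, 257] → cuts [39, 90, 190, 224, 261]
  KluIV (GTGCGCC, off=0): starts [136, 209] → cuts [136, 209]
  UxaIX (GTTGGCC, off=2): starts [49, 102, 231, 264] → cuts [51, 104, 233, 266]

All cut coordinates (distinct, sorted): [8, 27, 39, 51, 61, 71, 79, 90, 96, 104, 114, 131, 136, 152, 158, 172, 181, 190, 204, 209, 224, 233, 243, 252, 261, 266, 276]

Fragment lengths:
  [0,8): 8 bp
  [8,27): 19 bp
  [27,39): 12 bp
  [39,51): 12 bp
  [51,61): 10 bp
  [61,71): 10 bp
  [71,79): 8 bp
  [79,90): 11 bp
  [90,96): 6 bp
  [96,104): 8 bp
  [104,114): 10 bp
  [114,131): 17 bp
  [131,136): 5 bp
  [136,152): 16 bp
  [152,158): 6 bp
  [158,172): 14 bp
  [172,181): 9 bp
  [181,190): 9 bp
  [190,204): 14 bp
  [204,209): 5 bp
  [209,224): 15 bp
  [224,233): 9 bp
  [233,243): 10 bp
  [243,252): 9 bp
  [252,261): 9 bp
  [261,266): 5 bp
  [266,276): 10 bp
  [276,280): 4 bp

[4,5,5,5,6,6,8,8,8,9,9,9,9,9,10,10,10,10,10,11,12,12,14,14,15,16,17,19]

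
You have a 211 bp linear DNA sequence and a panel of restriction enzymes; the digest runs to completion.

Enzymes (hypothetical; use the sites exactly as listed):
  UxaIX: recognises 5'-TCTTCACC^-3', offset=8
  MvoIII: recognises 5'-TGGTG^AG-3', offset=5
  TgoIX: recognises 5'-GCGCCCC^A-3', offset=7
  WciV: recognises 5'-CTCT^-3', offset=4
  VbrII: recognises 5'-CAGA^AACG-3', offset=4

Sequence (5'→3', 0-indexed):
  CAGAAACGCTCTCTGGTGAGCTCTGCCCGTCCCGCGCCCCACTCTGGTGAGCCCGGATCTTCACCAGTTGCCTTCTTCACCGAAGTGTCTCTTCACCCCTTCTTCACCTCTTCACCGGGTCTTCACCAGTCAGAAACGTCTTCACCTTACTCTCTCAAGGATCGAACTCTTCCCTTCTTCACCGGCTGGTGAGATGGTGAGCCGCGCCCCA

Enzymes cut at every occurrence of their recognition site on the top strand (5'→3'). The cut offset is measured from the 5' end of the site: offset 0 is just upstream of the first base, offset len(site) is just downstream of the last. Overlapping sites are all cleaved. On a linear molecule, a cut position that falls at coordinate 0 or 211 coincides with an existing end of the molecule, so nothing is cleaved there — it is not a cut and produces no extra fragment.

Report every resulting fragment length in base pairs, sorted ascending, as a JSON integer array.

Site scan:
  UxaIX (TCTTCACC, off=8): starts [57, 73, 89, 100, 108, 119, 138, 175] → cuts [65, 81, 97, 108, 116, 127, 146, 183]
  MvoIII (TGGTGAG, off=5): starts [13, 44, 186, 194] → cuts [18, 49, 191, 199]
  TgoIX (GCGCCCCA, off=7): starts [33, 203] → cuts [40, 210]
  WciV (CTCT, off=4): starts [8, 10, 20, 41, 88, 107, 149, 151, 166] → cuts [12, 14, 24, 45, 92, 111, 153, 155, 170]
  VbrII (CAGAAACG, off=4): starts [0, 130] → cuts [4, 134]

All cut coordinates (distinct, sorted): [4, 12, 14, 18, 24, 40, 45, 49, 65, 81, 92, 97, 108, 111, 116, 127, 134, 146, 153, 155, 170, 183, 191, 199, 210]

Fragments:
  [0,4): 4 bp
  [4,12): 8 bp
  [12,14): 2 bp
  [14,18): 4 bp
  [18,24): 6 bp
  [24,40): 16 bp
  [40,45): 5 bp
  [45,49): 4 bp
  [49,65): 16 bp
  [65,81): 16 bp
  [81,92): 11 bp
  [92,97): 5 bp
  [97,108): 11 bp
  [108,111): 3 bp
  [111,116): 5 bp
  [116,127): 11 bp
  [127,134): 7 bp
  [134,146): 12 bp
  [146,153): 7 bp
  [153,155): 2 bp
  [155,170): 15 bp
  [170,183): 13 bp
  [183,191): 8 bp
  [191,199): 8 bp
  [199,210): 11 bp
  [210,211): 1 bp

[1,2,2,3,4,4,4,5,5,5,6,7,7,8,8,8,11,11,11,11,12,13,15,16,16,16]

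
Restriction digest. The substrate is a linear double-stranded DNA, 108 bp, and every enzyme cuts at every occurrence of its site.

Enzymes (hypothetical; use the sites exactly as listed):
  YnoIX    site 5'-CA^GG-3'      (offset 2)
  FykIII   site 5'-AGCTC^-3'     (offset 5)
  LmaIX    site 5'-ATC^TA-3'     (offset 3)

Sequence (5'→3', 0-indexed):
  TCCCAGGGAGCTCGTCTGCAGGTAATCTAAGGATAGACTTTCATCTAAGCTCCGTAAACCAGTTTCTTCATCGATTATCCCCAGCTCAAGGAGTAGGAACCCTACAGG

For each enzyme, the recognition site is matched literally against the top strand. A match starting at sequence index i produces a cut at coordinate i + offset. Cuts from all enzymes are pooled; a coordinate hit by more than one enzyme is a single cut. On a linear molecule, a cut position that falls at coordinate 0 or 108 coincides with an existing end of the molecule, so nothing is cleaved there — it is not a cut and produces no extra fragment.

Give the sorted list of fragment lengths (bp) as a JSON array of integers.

Site scan:
  YnoIX (CAGG, off=2): starts [3, 18, 104] → cuts [5, 20, 106]
  FykIII (AGCTC, off=5): starts [8, 47, 82] → cuts [13, 52, 87]
  LmaIX (ATCTA, off=3): starts [24, 42] → cuts [27, 45]

Pooled cuts: [5, 13, 20, 27, 45, 52, 87, 106]

Fragment lengths:
  [0,5): 5 bp
  [5,13): 8 bp
  [13,20): 7 bp
  [20,27): 7 bp
  [27,45): 18 bp
  [45,52): 7 bp
  [52,87): 35 bp
  [87,106): 19 bp
  [106,108): 2 bp

[2,5,7,7,7,8,18,19,35]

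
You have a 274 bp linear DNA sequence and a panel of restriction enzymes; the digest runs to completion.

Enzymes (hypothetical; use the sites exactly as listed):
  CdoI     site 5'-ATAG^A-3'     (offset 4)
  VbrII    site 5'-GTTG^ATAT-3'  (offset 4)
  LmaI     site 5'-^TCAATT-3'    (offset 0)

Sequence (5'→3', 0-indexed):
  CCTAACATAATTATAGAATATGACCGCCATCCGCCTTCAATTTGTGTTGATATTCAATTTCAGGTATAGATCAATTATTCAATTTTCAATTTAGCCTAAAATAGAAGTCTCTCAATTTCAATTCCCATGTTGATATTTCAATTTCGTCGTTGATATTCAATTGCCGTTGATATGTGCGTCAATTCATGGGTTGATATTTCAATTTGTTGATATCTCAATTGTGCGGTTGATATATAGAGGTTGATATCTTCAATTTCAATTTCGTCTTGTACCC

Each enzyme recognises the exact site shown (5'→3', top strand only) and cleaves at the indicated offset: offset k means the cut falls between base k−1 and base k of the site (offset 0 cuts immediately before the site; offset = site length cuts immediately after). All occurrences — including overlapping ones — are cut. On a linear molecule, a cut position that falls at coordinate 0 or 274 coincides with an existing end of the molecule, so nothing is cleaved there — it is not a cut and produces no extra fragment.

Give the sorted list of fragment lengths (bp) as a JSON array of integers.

Per-enzyme occurrences:
  CdoI ATAGA/4: at [12, 65, 100, 233] ⇒ [16, 69, 104, 237]
  VbrII GTTGATAT/4: at [45, 128, 148, 165, 189, 205, 225, 239] ⇒ [49, 132, 152, 169, 193, 209, 229, 243]
  LmaI TCAATT/0: at [36, 53, 70, 78, 85, 111, 117, 137, 156, 178, 198, 214, 249, 255] ⇒ [36, 53, 70, 78, 85, 111, 117, 137, 156, 178, 198, 214, 249, 255]

All cut coordinates (distinct, sorted): [16, 36, 49, 53, 69, 70, 78, 85, 104, 111, 117, 132, 137, 152, 156, 169, 178, 193, 198, 209, 214, 229, 237, 243, 249, 255]

Fragments:
  [0,16): 16 bp
  [16,36): 20 bp
  [36,49): 13 bp
  [49,53): 4 bp
  [53,69): 16 bp
  [69,70): 1 bp
  [70,78): 8 bp
  [78,85): 7 bp
  [85,104): 19 bp
  [104,111): 7 bp
  [111,117): 6 bp
  [117,132): 15 bp
  [132,137): 5 bp
  [137,152): 15 bp
  [152,156): 4 bp
  [156,169): 13 bp
  [169,178): 9 bp
  [178,193): 15 bp
  [193,198): 5 bp
  [198,209): 11 bp
  [209,214): 5 bp
  [214,229): 15 bp
  [229,237): 8 bp
  [237,243): 6 bp
  [243,249): 6 bp
  [249,255): 6 bp
  [255,274): 19 bp

[1,4,4,5,5,5,6,6,6,6,7,7,8,8,9,11,13,13,15,15,15,15,16,16,19,19,20]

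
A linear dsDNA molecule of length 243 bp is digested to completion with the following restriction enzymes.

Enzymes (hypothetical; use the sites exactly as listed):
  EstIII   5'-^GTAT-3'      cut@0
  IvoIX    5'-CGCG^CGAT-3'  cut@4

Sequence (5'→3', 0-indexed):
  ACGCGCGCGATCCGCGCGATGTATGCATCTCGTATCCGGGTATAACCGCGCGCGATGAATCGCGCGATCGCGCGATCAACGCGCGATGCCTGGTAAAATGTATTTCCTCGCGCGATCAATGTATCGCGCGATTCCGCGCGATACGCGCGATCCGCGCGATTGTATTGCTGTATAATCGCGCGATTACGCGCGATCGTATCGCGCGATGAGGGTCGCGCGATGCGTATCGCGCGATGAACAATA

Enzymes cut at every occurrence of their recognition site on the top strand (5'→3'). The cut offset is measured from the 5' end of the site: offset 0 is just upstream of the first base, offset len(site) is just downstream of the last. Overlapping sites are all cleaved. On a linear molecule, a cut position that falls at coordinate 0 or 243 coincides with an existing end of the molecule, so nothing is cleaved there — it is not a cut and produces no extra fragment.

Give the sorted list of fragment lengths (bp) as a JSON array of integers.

[4,5,5,6,7,8,8,8,8,8,8,8,9,9,9,10,10,11,11,11,12,12,13,13,14,16]

Site scan:
  EstIII (GTAT, off=0): starts [20, 31, 39, 99, 120, 161, 169, 195, 223] → cuts [20, 31, 39, 99, 120, 161, 169, 195, 223]
  IvoIX (CGCGCGAT, off=4): starts [3, 12, 48, 60, 68, 79, 108, 124, 134, 143, 152, 176, 186, 199, 213, 227] → cuts [7, 16, 52, 64, 72, 83, 112, 128, 138, 147, 156, 180, 190, 203, 217, 231]

Pooled cuts: [7, 16, 20, 31, 39, 52, 64, 72, 83, 99, 112, 120, 128, 138, 147, 156, 161, 169, 180, 190, 195, 203, 217, 223, 231]

Fragments:
  [0,7): 7 bp
  [7,16): 9 bp
  [16,20): 4 bp
  [20,31): 11 bp
  [31,39): 8 bp
  [39,52): 13 bp
  [52,64): 12 bp
  [64,72): 8 bp
  [72,83): 11 bp
  [83,99): 16 bp
  [99,112): 13 bp
  [112,120): 8 bp
  [120,128): 8 bp
  [128,138): 10 bp
  [138,147): 9 bp
  [147,156): 9 bp
  [156,161): 5 bp
  [161,169): 8 bp
  [169,180): 11 bp
  [180,190): 10 bp
  [190,195): 5 bp
  [195,203): 8 bp
  [203,217): 14 bp
  [217,223): 6 bp
  [223,231): 8 bp
  [231,243): 12 bp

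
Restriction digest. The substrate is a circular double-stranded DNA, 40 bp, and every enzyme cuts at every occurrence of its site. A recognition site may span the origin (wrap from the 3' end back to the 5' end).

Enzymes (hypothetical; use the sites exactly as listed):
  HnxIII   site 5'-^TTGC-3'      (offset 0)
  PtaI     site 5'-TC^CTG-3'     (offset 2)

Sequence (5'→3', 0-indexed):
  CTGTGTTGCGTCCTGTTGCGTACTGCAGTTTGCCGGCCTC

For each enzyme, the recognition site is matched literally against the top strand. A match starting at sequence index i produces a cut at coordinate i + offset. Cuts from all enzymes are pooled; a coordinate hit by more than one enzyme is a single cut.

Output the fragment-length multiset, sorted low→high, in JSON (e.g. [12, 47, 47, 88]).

Per-enzyme occurrences:
  HnxIII (TTGC, off=0): starts [5, 15, 29] → cuts [5, 15, 29]
  PtaI (TCCTG, off=2): starts [10, 38] → cuts [0, 12]

Pooled cuts: [0, 5, 12, 15, 29]

Fragment lengths:
  0→5: 5 bp
  5→12: 7 bp
  12→15: 3 bp
  15→29: 14 bp
  29→0 (wrap): 40-29+0 = 11 bp

[3,5,7,11,14]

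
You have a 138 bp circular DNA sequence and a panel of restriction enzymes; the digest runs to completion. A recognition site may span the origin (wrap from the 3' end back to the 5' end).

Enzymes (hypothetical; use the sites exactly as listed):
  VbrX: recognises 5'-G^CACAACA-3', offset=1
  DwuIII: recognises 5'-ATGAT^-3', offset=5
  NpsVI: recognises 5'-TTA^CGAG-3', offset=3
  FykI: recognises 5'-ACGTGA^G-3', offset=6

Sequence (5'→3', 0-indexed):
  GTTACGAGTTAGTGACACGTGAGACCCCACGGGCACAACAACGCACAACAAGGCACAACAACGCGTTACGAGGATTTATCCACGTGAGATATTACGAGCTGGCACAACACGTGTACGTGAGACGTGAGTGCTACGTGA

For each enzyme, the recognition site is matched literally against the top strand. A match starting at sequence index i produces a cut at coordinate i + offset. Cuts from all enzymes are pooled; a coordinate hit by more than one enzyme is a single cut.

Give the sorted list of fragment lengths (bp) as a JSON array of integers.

[4,7,7,8,10,10,11,11,15,18,18,19]

Scan for sites:
  VbrX GCACAACA/1: at [32, 42, 52, 101] ⇒ [33, 43, 53, 102]
  DwuIII (ATGAT, off=5): no sites
  NpsVI TTACGAG/3: at [1, 65, 91] ⇒ [4, 68, 94]
  FykI ACGTGAG/6: at [16, 81, 114, 121, 132] ⇒ [0, 22, 87, 120, 127]

All cut coordinates (distinct, sorted): [0, 4, 22, 33, 43, 53, 68, 87, 94, 102, 120, 127]

Fragment lengths:
  0→4: 4 bp
  4→22: 18 bp
  22→33: 11 bp
  33→43: 10 bp
  43→53: 10 bp
  53→68: 15 bp
  68→87: 19 bp
  87→94: 7 bp
  94→102: 8 bp
  102→120: 18 bp
  120→127: 7 bp
  127→0 (wrap): 138-127+0 = 11 bp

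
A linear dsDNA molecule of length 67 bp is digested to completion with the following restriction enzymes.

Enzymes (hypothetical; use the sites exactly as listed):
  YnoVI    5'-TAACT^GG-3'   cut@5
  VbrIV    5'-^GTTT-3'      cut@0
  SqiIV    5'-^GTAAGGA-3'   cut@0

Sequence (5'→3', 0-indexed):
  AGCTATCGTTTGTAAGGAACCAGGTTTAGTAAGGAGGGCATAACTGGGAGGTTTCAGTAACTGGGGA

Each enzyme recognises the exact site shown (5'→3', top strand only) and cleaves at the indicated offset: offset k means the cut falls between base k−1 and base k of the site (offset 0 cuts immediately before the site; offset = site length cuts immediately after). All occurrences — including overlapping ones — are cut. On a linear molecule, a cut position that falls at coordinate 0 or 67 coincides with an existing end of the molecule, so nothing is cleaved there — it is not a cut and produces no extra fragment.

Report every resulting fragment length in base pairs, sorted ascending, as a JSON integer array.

[4,5,5,5,7,12,12,17]

Scan for sites:
  YnoVI TAACTGG/5: at [40, 57] ⇒ [45, 62]
  VbrIV GTTT/0: at [7, 23, 50] ⇒ [7, 23, 50]
  SqiIV GTAAGGA/0: at [11, 28] ⇒ [11, 28]

Pooled cuts: [7, 11, 23, 28, 45, 50, 62]

Fragments:
  [0,7): 7 bp
  [7,11): 4 bp
  [11,23): 12 bp
  [23,28): 5 bp
  [28,45): 17 bp
  [45,50): 5 bp
  [50,62): 12 bp
  [62,67): 5 bp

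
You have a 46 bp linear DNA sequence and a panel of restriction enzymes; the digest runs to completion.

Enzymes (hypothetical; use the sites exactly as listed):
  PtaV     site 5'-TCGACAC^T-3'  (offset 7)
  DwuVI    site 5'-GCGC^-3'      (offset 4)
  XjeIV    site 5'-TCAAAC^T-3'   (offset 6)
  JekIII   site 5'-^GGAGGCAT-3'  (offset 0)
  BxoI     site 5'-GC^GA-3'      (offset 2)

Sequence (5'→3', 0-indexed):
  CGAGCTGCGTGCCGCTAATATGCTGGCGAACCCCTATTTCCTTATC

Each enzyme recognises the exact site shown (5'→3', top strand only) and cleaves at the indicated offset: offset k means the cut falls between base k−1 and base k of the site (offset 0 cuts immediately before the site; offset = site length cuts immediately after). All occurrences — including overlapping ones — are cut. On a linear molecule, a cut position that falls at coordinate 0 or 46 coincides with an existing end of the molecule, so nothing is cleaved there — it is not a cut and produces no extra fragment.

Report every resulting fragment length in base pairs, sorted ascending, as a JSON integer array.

Site scan:
  PtaV (TCGACACT, off=7): no sites
  DwuVI (GCGC, off=4): no sites
  XjeIV (TCAAACT, off=6): no sites
  JekIII (GGAGGCAT, off=0): no sites
  BxoI (GCGA, off=2): starts [25] → cuts [27]

All cut coordinates (distinct, sorted): [27]

Fragments:
  [0,27): 27 bp
  [27,46): 19 bp

[19,27]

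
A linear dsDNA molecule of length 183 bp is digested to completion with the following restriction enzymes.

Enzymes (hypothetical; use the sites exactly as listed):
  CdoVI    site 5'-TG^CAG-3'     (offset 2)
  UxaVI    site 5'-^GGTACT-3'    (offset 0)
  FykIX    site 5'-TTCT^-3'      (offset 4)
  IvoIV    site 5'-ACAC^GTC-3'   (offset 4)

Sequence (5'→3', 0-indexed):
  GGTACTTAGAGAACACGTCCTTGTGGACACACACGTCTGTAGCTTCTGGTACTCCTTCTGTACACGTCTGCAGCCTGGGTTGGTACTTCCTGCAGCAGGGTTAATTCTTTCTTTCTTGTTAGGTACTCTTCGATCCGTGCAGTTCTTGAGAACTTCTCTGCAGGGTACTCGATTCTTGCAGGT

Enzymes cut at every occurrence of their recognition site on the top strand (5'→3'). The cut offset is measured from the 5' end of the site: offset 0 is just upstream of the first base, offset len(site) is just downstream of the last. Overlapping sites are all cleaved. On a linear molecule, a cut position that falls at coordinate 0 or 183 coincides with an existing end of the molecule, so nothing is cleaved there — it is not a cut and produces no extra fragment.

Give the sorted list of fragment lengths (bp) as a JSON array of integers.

Per-enzyme occurrences:
  CdoVI TGCAG/2: at [68, 90, 137, 158, 176] ⇒ [70, 92, 139, 160, 178]
  UxaVI GGTACT/0: at [0, 47, 81, 121, 163] ⇒ [47, 81, 121, 163] (position 0 is a terminus of the linear molecule — no cut)
  FykIX TTCT/4: at [43, 55, 104, 108, 112, 142, 153, 172] ⇒ [47, 59, 108, 112, 116, 146, 157, 176]
  IvoIV ACACGTC/4: at [12, 30, 61] ⇒ [16, 34, 65]

Pooled cuts: [16, 34, 47, 59, 65, 70, 81, 92, 108, 112, 116, 121, 139, 146, 157, 160, 163, 176, 178]

Fragments:
  [0,16): 16 bp
  [16,34): 18 bp
  [34,47): 13 bp
  [47,59): 12 bp
  [59,65): 6 bp
  [65,70): 5 bp
  [70,81): 11 bp
  [81,92): 11 bp
  [92,108): 16 bp
  [108,112): 4 bp
  [112,116): 4 bp
  [116,121): 5 bp
  [121,139): 18 bp
  [139,146): 7 bp
  [146,157): 11 bp
  [157,160): 3 bp
  [160,163): 3 bp
  [163,176): 13 bp
  [176,178): 2 bp
  [178,183): 5 bp

[2,3,3,4,4,5,5,5,6,7,11,11,11,12,13,13,16,16,18,18]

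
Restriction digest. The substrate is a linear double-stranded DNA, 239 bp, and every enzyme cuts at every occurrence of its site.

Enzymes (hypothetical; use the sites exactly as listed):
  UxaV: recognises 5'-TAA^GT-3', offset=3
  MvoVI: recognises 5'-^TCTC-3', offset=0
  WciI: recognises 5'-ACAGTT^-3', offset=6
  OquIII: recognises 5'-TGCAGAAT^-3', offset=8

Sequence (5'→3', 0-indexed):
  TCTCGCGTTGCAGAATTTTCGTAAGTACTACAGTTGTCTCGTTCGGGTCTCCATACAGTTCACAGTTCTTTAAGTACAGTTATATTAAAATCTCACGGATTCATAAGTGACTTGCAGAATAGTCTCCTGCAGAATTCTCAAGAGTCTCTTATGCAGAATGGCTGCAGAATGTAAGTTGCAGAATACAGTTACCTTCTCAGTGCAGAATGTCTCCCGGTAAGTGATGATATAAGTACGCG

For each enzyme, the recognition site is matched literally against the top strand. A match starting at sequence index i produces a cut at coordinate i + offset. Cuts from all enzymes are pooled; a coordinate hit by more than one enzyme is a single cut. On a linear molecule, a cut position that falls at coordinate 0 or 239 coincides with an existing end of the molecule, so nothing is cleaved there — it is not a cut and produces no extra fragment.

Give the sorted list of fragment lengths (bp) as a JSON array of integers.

Site scan:
  UxaV TAAGT/3: at [21, 70, 103, 171, 217, 229] ⇒ [24, 73, 106, 174, 220, 232]
  MvoVI TCTC/0: at [0, 36, 47, 90, 122, 135, 144, 194, 209] ⇒ [36, 47, 90, 122, 135, 144, 194, 209] (position 0 is a terminus of the linear molecule — no cut)
  WciI ACAGTT/6: at [29, 54, 61, 75, 184] ⇒ [35, 60, 67, 81, 190]
  OquIII TGCAGAAT/8: at [8, 112, 127, 151, 162, 176, 200] ⇒ [16, 120, 135, 159, 170, 184, 208]

Pooled cuts: [16, 24, 35, 36, 47, 60, 67, 73, 81, 90, 106, 120, 122, 135, 144, 159, 170, 174, 184, 190, 194, 208, 209, 220, 232]

Fragments:
  [0,16): 16 bp
  [16,24): 8 bp
  [24,35): 11 bp
  [35,36): 1 bp
  [36,47): 11 bp
  [47,60): 13 bp
  [60,67): 7 bp
  [67,73): 6 bp
  [73,81): 8 bp
  [81,90): 9 bp
  [90,106): 16 bp
  [106,120): 14 bp
  [120,122): 2 bp
  [122,135): 13 bp
  [135,144): 9 bp
  [144,159): 15 bp
  [159,170): 11 bp
  [170,174): 4 bp
  [174,184): 10 bp
  [184,190): 6 bp
  [190,194): 4 bp
  [194,208): 14 bp
  [208,209): 1 bp
  [209,220): 11 bp
  [220,232): 12 bp
  [232,239): 7 bp

[1,1,2,4,4,6,6,7,7,8,8,9,9,10,11,11,11,11,12,13,13,14,14,15,16,16]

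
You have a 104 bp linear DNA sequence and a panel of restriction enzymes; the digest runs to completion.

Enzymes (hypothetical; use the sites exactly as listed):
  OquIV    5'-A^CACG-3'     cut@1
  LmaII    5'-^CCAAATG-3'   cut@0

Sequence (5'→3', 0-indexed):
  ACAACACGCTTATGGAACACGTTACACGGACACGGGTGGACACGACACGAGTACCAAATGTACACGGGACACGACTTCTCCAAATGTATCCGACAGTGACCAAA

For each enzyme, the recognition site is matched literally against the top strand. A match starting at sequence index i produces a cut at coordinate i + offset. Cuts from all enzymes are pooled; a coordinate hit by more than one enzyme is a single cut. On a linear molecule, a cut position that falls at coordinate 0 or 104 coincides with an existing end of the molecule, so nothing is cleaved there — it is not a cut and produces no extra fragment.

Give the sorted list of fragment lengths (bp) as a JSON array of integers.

[4,5,6,7,7,8,9,10,10,13,25]

Site scan:
  OquIV ACACG/1: at [3, 16, 23, 29, 39, 44, 61, 68] ⇒ [4, 17, 24, 30, 40, 45, 62, 69]
  LmaII CCAAATG/0: at [53, 79] ⇒ [53, 79]

Pooled cuts: [4, 17, 24, 30, 40, 45, 53, 62, 69, 79]

Fragments:
  [0,4): 4 bp
  [4,17): 13 bp
  [17,24): 7 bp
  [24,30): 6 bp
  [30,40): 10 bp
  [40,45): 5 bp
  [45,53): 8 bp
  [53,62): 9 bp
  [62,69): 7 bp
  [69,79): 10 bp
  [79,104): 25 bp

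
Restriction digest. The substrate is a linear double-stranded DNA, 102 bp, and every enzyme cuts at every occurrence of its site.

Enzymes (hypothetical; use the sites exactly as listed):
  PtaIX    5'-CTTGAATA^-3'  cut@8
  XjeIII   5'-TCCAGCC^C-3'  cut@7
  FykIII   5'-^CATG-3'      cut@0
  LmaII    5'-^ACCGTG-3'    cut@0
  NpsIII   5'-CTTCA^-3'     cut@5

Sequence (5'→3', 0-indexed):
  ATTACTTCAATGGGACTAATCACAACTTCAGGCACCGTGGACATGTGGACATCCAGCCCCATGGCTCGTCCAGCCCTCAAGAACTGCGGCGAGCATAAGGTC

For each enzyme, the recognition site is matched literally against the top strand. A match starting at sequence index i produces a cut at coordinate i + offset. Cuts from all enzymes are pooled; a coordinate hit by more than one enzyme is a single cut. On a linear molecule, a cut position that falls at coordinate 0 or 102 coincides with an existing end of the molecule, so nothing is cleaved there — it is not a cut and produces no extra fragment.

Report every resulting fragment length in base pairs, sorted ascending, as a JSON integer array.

[1,3,8,9,16,17,21,27]

Site scan:
  PtaIX (CTTGAATA, off=8): no sites
  XjeIII (TCCAGCCC, off=7): starts [51, 68] → cuts [58, 75]
  FykIII (CATG, off=0): starts [41, 59] → cuts [41, 59]
  LmaII (ACCGTG, off=0): starts [33] → cuts [33]
  NpsIII (CTTCA, off=5): starts [4, 25] → cuts [9, 30]

All cut coordinates (distinct, sorted): [9, 30, 33, 41, 58, 59, 75]

Fragments:
  [0,9): 9 bp
  [9,30): 21 bp
  [30,33): 3 bp
  [33,41): 8 bp
  [41,58): 17 bp
  [58,59): 1 bp
  [59,75): 16 bp
  [75,102): 27 bp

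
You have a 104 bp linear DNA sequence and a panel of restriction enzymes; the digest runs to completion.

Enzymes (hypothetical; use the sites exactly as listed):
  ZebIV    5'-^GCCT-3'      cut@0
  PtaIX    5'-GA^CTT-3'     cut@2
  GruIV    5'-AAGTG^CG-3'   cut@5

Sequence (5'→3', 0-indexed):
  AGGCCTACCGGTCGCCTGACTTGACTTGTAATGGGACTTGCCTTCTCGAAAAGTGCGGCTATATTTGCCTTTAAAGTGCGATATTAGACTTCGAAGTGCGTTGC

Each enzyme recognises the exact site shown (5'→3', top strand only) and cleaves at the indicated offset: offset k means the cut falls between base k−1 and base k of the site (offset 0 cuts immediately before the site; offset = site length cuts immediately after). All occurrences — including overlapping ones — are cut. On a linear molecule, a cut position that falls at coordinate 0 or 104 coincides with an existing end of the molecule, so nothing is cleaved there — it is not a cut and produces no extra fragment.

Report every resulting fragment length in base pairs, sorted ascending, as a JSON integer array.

Site scan:
  ZebIV GCCT/0: at [2, 13, 39, 66] ⇒ [2, 13, 39, 66]
  PtaIX GACTT/2: at [17, 22, 34, 86] ⇒ [19, 24, 36, 88]
  GruIV AAGTGCG/5: at [50, 73, 93] ⇒ [55, 78, 98]

All cut coordinates (distinct, sorted): [2, 13, 19, 24, 36, 39, 55, 66, 78, 88, 98]

Fragment lengths:
  [0,2): 2 bp
  [2,13): 11 bp
  [13,19): 6 bp
  [19,24): 5 bp
  [24,36): 12 bp
  [36,39): 3 bp
  [39,55): 16 bp
  [55,66): 11 bp
  [66,78): 12 bp
  [78,88): 10 bp
  [88,98): 10 bp
  [98,104): 6 bp

[2,3,5,6,6,10,10,11,11,12,12,16]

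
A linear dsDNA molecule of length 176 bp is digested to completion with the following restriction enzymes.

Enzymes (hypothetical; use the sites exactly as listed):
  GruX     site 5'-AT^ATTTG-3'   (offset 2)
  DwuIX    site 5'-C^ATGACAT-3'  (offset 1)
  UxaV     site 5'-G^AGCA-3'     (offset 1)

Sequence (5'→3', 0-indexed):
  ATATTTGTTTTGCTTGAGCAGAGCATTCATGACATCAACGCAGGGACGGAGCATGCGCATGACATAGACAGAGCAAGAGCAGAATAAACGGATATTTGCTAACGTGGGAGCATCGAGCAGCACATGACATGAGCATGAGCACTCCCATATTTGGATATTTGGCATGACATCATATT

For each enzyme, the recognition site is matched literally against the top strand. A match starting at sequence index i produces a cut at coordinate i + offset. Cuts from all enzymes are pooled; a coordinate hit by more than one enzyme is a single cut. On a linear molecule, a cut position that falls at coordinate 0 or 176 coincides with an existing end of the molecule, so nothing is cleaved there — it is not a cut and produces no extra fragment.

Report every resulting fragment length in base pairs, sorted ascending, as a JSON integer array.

[2,5,6,6,7,7,7,8,8,8,9,11,13,13,14,15,16,21]

Site scan:
  GruX ATATTTG/2: at [0, 91, 146, 154] ⇒ [2, 93, 148, 156]
  DwuIX CATGACAT/1: at [27, 57, 122, 162] ⇒ [28, 58, 123, 163]
  UxaV GAGCA/1: at [15, 20, 48, 70, 76, 107, 114, 130, 136] ⇒ [16, 21, 49, 71, 77, 108, 115, 131, 137]

Pooled cuts: [2, 16, 21, 28, 49, 58, 71, 77, 93, 108, 115, 123, 131, 137, 148, 156, 163]

Fragment lengths:
  [0,2): 2 bp
  [2,16): 14 bp
  [16,21): 5 bp
  [21,28): 7 bp
  [28,49): 21 bp
  [49,58): 9 bp
  [58,71): 13 bp
  [71,77): 6 bp
  [77,93): 16 bp
  [93,108): 15 bp
  [108,115): 7 bp
  [115,123): 8 bp
  [123,131): 8 bp
  [131,137): 6 bp
  [137,148): 11 bp
  [148,156): 8 bp
  [156,163): 7 bp
  [163,176): 13 bp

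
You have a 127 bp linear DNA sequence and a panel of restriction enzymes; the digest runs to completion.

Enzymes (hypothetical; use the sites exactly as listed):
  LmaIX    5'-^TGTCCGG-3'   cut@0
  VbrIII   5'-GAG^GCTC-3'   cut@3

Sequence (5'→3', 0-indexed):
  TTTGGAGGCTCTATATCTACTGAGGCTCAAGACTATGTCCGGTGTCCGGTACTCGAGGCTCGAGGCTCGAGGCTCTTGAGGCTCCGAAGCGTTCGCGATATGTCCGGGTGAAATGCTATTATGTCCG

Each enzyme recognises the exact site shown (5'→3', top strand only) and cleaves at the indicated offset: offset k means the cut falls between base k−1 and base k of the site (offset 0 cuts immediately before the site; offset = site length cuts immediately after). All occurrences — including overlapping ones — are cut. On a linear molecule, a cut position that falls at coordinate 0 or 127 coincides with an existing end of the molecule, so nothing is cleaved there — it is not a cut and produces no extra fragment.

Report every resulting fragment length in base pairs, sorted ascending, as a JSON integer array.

[7,7,7,7,9,11,15,17,20,27]

Site scan:
  LmaIX TGTCCGG/0: at [35, 42, 100] ⇒ [35, 42, 100]
  VbrIII GAGGCTC/3: at [4, 21, 54, 61, 68, 77] ⇒ [7, 24, 57, 64, 71, 80]

All cut coordinates (distinct, sorted): [7, 24, 35, 42, 57, 64, 71, 80, 100]

Fragment lengths:
  [0,7): 7 bp
  [7,24): 17 bp
  [24,35): 11 bp
  [35,42): 7 bp
  [42,57): 15 bp
  [57,64): 7 bp
  [64,71): 7 bp
  [71,80): 9 bp
  [80,100): 20 bp
  [100,127): 27 bp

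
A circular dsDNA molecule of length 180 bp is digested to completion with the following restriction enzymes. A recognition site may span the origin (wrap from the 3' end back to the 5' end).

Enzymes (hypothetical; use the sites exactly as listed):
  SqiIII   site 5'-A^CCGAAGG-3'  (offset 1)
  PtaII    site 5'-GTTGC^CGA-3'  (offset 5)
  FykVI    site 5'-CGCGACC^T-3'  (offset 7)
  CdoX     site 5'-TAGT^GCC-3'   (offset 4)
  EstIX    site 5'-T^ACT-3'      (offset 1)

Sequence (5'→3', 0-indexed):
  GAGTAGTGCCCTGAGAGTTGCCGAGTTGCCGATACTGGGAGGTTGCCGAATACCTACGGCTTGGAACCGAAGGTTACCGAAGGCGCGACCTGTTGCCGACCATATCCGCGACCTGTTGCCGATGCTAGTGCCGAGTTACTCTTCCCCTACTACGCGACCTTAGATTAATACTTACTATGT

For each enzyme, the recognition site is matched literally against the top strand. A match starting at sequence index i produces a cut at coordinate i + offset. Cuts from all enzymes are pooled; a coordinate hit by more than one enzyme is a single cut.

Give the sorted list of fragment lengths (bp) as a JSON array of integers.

Scan for sites:
  SqiIII ACCGAAGG/1: at [65, 75] ⇒ [66, 76]
  PtaII GTTGCCGA/5: at [16, 24, 41, 91, 114] ⇒ [21, 29, 46, 96, 119]
  FykVI CGCGACCT/7: at [83, 106, 152] ⇒ [90, 113, 159]
  CdoX TAGTGCC/4: at [3, 125] ⇒ [7, 129]
  EstIX TACT/1: at [32, 136, 147, 168, 172] ⇒ [33, 137, 148, 169, 173]

All cut coordinates (distinct, sorted): [7, 21, 29, 33, 46, 66, 76, 90, 96, 113, 119, 129, 137, 148, 159, 169, 173]

Fragments:
  7→21: 14 bp
  21→29: 8 bp
  29→33: 4 bp
  33→46: 13 bp
  46→66: 20 bp
  66→76: 10 bp
  76→90: 14 bp
  90→96: 6 bp
  96→113: 17 bp
  113→119: 6 bp
  119→129: 10 bp
  129→137: 8 bp
  137→148: 11 bp
  148→159: 11 bp
  159→169: 10 bp
  169→173: 4 bp
  173→7 (wrap): 180-173+7 = 14 bp

[4,4,6,6,8,8,10,10,10,11,11,13,14,14,14,17,20]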